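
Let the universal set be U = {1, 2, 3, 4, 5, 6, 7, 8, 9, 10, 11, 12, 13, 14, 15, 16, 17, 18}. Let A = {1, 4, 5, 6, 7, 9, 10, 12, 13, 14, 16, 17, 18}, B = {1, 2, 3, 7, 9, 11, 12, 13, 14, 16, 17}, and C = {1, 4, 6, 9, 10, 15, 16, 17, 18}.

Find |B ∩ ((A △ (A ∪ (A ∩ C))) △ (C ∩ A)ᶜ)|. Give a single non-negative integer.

A ∩ C = {1, 4, 6, 9, 10, 16, 17, 18}
A ∪ (A ∩ C) = {1, 4, 5, 6, 7, 9, 10, 12, 13, 14, 16, 17, 18}
A △ (A ∪ (A ∩ C)) = {}
C ∩ A = {1, 4, 6, 9, 10, 16, 17, 18}
(C ∩ A)ᶜ = {2, 3, 5, 7, 8, 11, 12, 13, 14, 15}
(A △ (A ∪ (A ∩ C))) △ (C ∩ A)ᶜ = {2, 3, 5, 7, 8, 11, 12, 13, 14, 15}
B ∩ ((A △ (A ∪ (A ∩ C))) △ (C ∩ A)ᶜ) = {2, 3, 7, 11, 12, 13, 14}
|B ∩ ((A △ (A ∪ (A ∩ C))) △ (C ∩ A)ᶜ)| = 7

7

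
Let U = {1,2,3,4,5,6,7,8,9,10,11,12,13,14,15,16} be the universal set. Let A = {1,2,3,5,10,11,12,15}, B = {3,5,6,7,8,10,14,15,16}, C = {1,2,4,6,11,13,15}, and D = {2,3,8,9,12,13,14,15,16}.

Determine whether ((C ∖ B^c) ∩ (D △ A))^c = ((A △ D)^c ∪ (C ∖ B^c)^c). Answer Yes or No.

Yes

B^c = {1,2,4,9,11,12,13}
C ∖ B^c = {6,15}
D △ A = {1,5,8,9,10,11,13,14,16}
(C ∖ B^c) ∩ (D △ A) = {}
((C ∖ B^c) ∩ (D △ A))^c = {1,2,3,4,5,6,7,8,9,10,11,12,13,14,15,16}
A △ D = {1,5,8,9,10,11,13,14,16}
(A △ D)^c = {2,3,4,6,7,12,15}
(C ∖ B^c)^c = {1,2,3,4,5,7,8,9,10,11,12,13,14,16}
(A △ D)^c ∪ (C ∖ B^c)^c = {1,2,3,4,5,6,7,8,9,10,11,12,13,14,15,16}
Both equal {1,2,3,4,5,6,7,8,9,10,11,12,13,14,15,16}, so ((C ∖ B^c) ∩ (D △ A))^c = (A △ D)^c ∪ (C ∖ B^c)^c.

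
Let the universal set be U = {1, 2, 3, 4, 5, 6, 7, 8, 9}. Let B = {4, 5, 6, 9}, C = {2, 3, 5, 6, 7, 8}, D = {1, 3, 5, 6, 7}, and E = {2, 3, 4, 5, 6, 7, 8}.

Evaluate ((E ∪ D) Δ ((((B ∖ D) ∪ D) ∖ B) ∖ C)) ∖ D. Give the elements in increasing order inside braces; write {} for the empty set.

E ∪ D = {1, 2, 3, 4, 5, 6, 7, 8}
B ∖ D = {4, 9}
(B ∖ D) ∪ D = {1, 3, 4, 5, 6, 7, 9}
((B ∖ D) ∪ D) ∖ B = {1, 3, 7}
(((B ∖ D) ∪ D) ∖ B) ∖ C = {1}
(E ∪ D) Δ ((((B ∖ D) ∪ D) ∖ B) ∖ C) = {2, 3, 4, 5, 6, 7, 8}
((E ∪ D) Δ ((((B ∖ D) ∪ D) ∖ B) ∖ C)) ∖ D = {2, 4, 8}

{2, 4, 8}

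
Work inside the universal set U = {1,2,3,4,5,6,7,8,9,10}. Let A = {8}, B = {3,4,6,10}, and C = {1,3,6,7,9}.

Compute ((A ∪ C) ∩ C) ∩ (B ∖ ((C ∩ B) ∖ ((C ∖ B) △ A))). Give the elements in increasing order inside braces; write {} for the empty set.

A ∪ C = {1,3,6,7,8,9}
(A ∪ C) ∩ C = {1,3,6,7,9}
C ∩ B = {3,6}
C ∖ B = {1,7,9}
(C ∖ B) △ A = {1,7,8,9}
(C ∩ B) ∖ ((C ∖ B) △ A) = {3,6}
B ∖ ((C ∩ B) ∖ ((C ∖ B) △ A)) = {4,10}
((A ∪ C) ∩ C) ∩ (B ∖ ((C ∩ B) ∖ ((C ∖ B) △ A))) = {}

{}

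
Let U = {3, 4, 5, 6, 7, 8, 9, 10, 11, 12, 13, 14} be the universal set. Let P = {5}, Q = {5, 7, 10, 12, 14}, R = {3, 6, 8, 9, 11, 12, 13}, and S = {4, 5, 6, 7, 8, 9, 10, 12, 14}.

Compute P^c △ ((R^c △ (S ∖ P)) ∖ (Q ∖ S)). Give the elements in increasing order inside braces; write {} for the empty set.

P^c = {3, 4, 6, 7, 8, 9, 10, 11, 12, 13, 14}
R^c = {4, 5, 7, 10, 14}
S ∖ P = {4, 6, 7, 8, 9, 10, 12, 14}
R^c △ (S ∖ P) = {5, 6, 8, 9, 12}
Q ∖ S = {}
(R^c △ (S ∖ P)) ∖ (Q ∖ S) = {5, 6, 8, 9, 12}
P^c △ ((R^c △ (S ∖ P)) ∖ (Q ∖ S)) = {3, 4, 5, 7, 10, 11, 13, 14}

{3, 4, 5, 7, 10, 11, 13, 14}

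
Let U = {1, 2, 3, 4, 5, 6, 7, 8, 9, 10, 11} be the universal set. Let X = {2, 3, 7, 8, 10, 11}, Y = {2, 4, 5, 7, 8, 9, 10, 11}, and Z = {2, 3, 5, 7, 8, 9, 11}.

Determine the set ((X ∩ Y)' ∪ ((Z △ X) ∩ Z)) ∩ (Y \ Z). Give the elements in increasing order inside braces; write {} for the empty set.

{4}

X ∩ Y = {2, 7, 8, 10, 11}
(X ∩ Y)' = {1, 3, 4, 5, 6, 9}
Z △ X = {5, 9, 10}
(Z △ X) ∩ Z = {5, 9}
(X ∩ Y)' ∪ ((Z △ X) ∩ Z) = {1, 3, 4, 5, 6, 9}
Y \ Z = {4, 10}
((X ∩ Y)' ∪ ((Z △ X) ∩ Z)) ∩ (Y \ Z) = {4}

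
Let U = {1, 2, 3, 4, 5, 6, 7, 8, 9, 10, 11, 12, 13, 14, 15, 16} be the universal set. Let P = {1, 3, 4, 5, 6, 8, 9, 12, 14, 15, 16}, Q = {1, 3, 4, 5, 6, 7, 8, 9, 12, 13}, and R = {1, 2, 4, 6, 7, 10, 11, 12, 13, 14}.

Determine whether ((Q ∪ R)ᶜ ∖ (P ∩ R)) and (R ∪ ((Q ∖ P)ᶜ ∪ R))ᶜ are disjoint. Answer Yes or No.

Q ∪ R = {1, 2, 3, 4, 5, 6, 7, 8, 9, 10, 11, 12, 13, 14}
(Q ∪ R)ᶜ = {15, 16}
P ∩ R = {1, 4, 6, 12, 14}
(Q ∪ R)ᶜ ∖ (P ∩ R) = {15, 16}
Q ∖ P = {7, 13}
(Q ∖ P)ᶜ = {1, 2, 3, 4, 5, 6, 8, 9, 10, 11, 12, 14, 15, 16}
(Q ∖ P)ᶜ ∪ R = {1, 2, 3, 4, 5, 6, 7, 8, 9, 10, 11, 12, 13, 14, 15, 16}
R ∪ ((Q ∖ P)ᶜ ∪ R) = {1, 2, 3, 4, 5, 6, 7, 8, 9, 10, 11, 12, 13, 14, 15, 16}
(R ∪ ((Q ∖ P)ᶜ ∪ R))ᶜ = {}
{15, 16} and {} share no elements.

Yes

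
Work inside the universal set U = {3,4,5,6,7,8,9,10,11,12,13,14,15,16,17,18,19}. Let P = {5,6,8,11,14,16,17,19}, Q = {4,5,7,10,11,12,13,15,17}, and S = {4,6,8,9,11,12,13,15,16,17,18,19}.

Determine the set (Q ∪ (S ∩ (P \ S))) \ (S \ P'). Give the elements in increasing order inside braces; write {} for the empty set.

P \ S = {5,14}
S ∩ (P \ S) = {}
Q ∪ (S ∩ (P \ S)) = {4,5,7,10,11,12,13,15,17}
P' = {3,4,7,9,10,12,13,15,18}
S \ P' = {6,8,11,16,17,19}
(Q ∪ (S ∩ (P \ S))) \ (S \ P') = {4,5,7,10,12,13,15}

{4,5,7,10,12,13,15}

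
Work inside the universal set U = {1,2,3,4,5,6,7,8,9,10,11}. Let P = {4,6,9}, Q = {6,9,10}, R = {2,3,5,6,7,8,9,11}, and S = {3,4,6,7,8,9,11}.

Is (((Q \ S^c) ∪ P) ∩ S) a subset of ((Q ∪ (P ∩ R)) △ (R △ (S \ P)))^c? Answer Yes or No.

Yes

S^c = {1,2,5,10}
Q \ S^c = {6,9}
(Q \ S^c) ∪ P = {4,6,9}
((Q \ S^c) ∪ P) ∩ S = {4,6,9}
P ∩ R = {6,9}
Q ∪ (P ∩ R) = {6,9,10}
S \ P = {3,7,8,11}
R △ (S \ P) = {2,5,6,9}
(Q ∪ (P ∩ R)) △ (R △ (S \ P)) = {2,5,10}
((Q ∪ (P ∩ R)) △ (R △ (S \ P)))^c = {1,3,4,6,7,8,9,11}
Every element of {4,6,9} is in {1,3,4,6,7,8,9,11}, so ((Q \ S^c) ∪ P) ∩ S ⊆ ((Q ∪ (P ∩ R)) △ (R △ (S \ P)))^c.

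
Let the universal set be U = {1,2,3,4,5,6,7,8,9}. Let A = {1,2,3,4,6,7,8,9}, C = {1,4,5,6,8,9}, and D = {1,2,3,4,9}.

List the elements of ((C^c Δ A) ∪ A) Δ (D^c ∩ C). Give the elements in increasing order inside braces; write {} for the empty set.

C^c = {2,3,7}
C^c Δ A = {1,4,6,8,9}
(C^c Δ A) ∪ A = {1,2,3,4,6,7,8,9}
D^c = {5,6,7,8}
D^c ∩ C = {5,6,8}
((C^c Δ A) ∪ A) Δ (D^c ∩ C) = {1,2,3,4,5,7,9}

{1,2,3,4,5,7,9}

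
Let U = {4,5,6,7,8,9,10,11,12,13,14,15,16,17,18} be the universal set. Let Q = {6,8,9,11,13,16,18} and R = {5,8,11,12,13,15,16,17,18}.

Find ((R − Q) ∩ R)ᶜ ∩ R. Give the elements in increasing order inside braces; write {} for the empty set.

{8,11,13,16,18}

R − Q = {5,12,15,17}
(R − Q) ∩ R = {5,12,15,17}
((R − Q) ∩ R)ᶜ = {4,6,7,8,9,10,11,13,14,16,18}
((R − Q) ∩ R)ᶜ ∩ R = {8,11,13,16,18}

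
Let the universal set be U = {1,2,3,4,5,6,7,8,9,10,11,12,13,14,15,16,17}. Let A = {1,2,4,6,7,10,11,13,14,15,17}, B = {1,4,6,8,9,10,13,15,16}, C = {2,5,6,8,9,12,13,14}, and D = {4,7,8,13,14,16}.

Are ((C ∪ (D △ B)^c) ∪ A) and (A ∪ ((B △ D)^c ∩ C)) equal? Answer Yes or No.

No

D △ B = {1,6,7,9,10,14,15}
(D △ B)^c = {2,3,4,5,8,11,12,13,16,17}
C ∪ (D △ B)^c = {2,3,4,5,6,8,9,11,12,13,14,16,17}
(C ∪ (D △ B)^c) ∪ A = {1,2,3,4,5,6,7,8,9,10,11,12,13,14,15,16,17}
B △ D = {1,6,7,9,10,14,15}
(B △ D)^c = {2,3,4,5,8,11,12,13,16,17}
(B △ D)^c ∩ C = {2,5,8,12,13}
A ∪ ((B △ D)^c ∩ C) = {1,2,4,5,6,7,8,10,11,12,13,14,15,17}
3 ∈ (C ∪ (D △ B)^c) ∪ A but 3 ∉ A ∪ ((B △ D)^c ∩ C), so they differ.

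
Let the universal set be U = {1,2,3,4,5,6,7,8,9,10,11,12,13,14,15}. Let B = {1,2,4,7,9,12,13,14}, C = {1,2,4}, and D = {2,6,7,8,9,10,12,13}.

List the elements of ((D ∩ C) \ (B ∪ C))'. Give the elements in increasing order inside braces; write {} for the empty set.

{1,2,3,4,5,6,7,8,9,10,11,12,13,14,15}

D ∩ C = {2}
B ∪ C = {1,2,4,7,9,12,13,14}
(D ∩ C) \ (B ∪ C) = {}
((D ∩ C) \ (B ∪ C))' = {1,2,3,4,5,6,7,8,9,10,11,12,13,14,15}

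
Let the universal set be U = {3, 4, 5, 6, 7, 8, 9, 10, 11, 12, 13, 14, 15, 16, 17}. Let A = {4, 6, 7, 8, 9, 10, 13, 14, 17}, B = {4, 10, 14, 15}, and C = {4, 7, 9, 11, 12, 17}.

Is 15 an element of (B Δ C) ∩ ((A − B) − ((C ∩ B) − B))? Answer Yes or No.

15 ∈ B and 15 ∉ C, so 15 ∈ B Δ C
15 ∉ A and 15 ∈ B, so 15 ∉ A − B
15 ∉ C and 15 ∈ B, so 15 ∉ C ∩ B
15 ∉ (C ∩ B) and 15 ∈ B, so 15 ∉ (C ∩ B) − B
15 ∉ (A − B) and 15 ∉ ((C ∩ B) − B), so 15 ∉ (A − B) − ((C ∩ B) − B)
15 ∈ (B Δ C) and 15 ∉ ((A − B) − ((C ∩ B) − B)), so 15 ∉ (B Δ C) ∩ ((A − B) − ((C ∩ B) − B))

No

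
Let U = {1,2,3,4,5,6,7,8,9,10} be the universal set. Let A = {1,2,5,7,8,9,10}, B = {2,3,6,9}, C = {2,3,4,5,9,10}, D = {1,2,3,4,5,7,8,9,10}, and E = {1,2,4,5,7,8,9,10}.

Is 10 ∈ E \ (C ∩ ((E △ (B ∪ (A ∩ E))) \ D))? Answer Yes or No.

Yes

10 ∈ A and 10 ∈ E, so 10 ∈ A ∩ E
10 ∉ B and 10 ∈ (A ∩ E), so 10 ∈ B ∪ (A ∩ E)
10 ∈ E and 10 ∈ (B ∪ (A ∩ E)), so 10 ∉ E △ (B ∪ (A ∩ E))
10 ∉ (E △ (B ∪ (A ∩ E))) and 10 ∈ D, so 10 ∉ (E △ (B ∪ (A ∩ E))) \ D
10 ∈ C and 10 ∉ ((E △ (B ∪ (A ∩ E))) \ D), so 10 ∉ C ∩ ((E △ (B ∪ (A ∩ E))) \ D)
10 ∈ E and 10 ∉ (C ∩ ((E △ (B ∪ (A ∩ E))) \ D)), so 10 ∈ E \ (C ∩ ((E △ (B ∪ (A ∩ E))) \ D))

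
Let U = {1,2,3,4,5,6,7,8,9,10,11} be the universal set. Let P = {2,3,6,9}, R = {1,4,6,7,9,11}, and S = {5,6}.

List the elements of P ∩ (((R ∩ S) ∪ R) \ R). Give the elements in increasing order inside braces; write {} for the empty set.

{}

R ∩ S = {6}
(R ∩ S) ∪ R = {1,4,6,7,9,11}
((R ∩ S) ∪ R) \ R = {}
P ∩ (((R ∩ S) ∪ R) \ R) = {}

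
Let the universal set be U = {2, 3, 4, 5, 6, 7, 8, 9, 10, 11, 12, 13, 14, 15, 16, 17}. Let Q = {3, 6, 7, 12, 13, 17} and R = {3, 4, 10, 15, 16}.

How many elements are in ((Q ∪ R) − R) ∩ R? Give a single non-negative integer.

Q ∪ R = {3, 4, 6, 7, 10, 12, 13, 15, 16, 17}
(Q ∪ R) − R = {6, 7, 12, 13, 17}
((Q ∪ R) − R) ∩ R = {}
|((Q ∪ R) − R) ∩ R| = 0

0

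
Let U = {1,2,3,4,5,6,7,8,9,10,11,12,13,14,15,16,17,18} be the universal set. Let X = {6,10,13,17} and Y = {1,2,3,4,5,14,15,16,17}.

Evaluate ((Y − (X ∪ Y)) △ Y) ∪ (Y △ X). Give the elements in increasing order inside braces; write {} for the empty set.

{1,2,3,4,5,6,10,13,14,15,16,17}

X ∪ Y = {1,2,3,4,5,6,10,13,14,15,16,17}
Y − (X ∪ Y) = {}
(Y − (X ∪ Y)) △ Y = {1,2,3,4,5,14,15,16,17}
Y △ X = {1,2,3,4,5,6,10,13,14,15,16}
((Y − (X ∪ Y)) △ Y) ∪ (Y △ X) = {1,2,3,4,5,6,10,13,14,15,16,17}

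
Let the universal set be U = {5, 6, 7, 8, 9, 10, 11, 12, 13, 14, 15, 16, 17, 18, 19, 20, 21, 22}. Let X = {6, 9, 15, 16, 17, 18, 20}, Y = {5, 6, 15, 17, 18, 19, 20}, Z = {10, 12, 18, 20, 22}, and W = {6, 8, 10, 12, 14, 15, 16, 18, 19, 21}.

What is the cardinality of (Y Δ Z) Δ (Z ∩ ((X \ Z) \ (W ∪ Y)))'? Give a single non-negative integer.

10

Y Δ Z = {5, 6, 10, 12, 15, 17, 19, 22}
X \ Z = {6, 9, 15, 16, 17}
W ∪ Y = {5, 6, 8, 10, 12, 14, 15, 16, 17, 18, 19, 20, 21}
(X \ Z) \ (W ∪ Y) = {9}
Z ∩ ((X \ Z) \ (W ∪ Y)) = {}
(Z ∩ ((X \ Z) \ (W ∪ Y)))' = {5, 6, 7, 8, 9, 10, 11, 12, 13, 14, 15, 16, 17, 18, 19, 20, 21, 22}
(Y Δ Z) Δ (Z ∩ ((X \ Z) \ (W ∪ Y)))' = {7, 8, 9, 11, 13, 14, 16, 18, 20, 21}
|(Y Δ Z) Δ (Z ∩ ((X \ Z) \ (W ∪ Y)))'| = 10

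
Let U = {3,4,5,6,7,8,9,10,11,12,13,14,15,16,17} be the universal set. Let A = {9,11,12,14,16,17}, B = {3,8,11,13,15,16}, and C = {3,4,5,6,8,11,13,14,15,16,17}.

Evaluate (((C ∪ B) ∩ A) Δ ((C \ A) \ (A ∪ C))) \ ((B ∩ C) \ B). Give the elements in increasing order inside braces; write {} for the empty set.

{11,14,16,17}

C ∪ B = {3,4,5,6,8,11,13,14,15,16,17}
(C ∪ B) ∩ A = {11,14,16,17}
C \ A = {3,4,5,6,8,13,15}
A ∪ C = {3,4,5,6,8,9,11,12,13,14,15,16,17}
(C \ A) \ (A ∪ C) = {}
((C ∪ B) ∩ A) Δ ((C \ A) \ (A ∪ C)) = {11,14,16,17}
B ∩ C = {3,8,11,13,15,16}
(B ∩ C) \ B = {}
(((C ∪ B) ∩ A) Δ ((C \ A) \ (A ∪ C))) \ ((B ∩ C) \ B) = {11,14,16,17}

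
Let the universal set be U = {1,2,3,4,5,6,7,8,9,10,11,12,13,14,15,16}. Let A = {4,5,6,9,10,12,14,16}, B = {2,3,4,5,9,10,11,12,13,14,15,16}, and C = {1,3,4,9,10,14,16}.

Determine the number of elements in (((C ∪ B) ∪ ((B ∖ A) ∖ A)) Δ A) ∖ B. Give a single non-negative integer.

2

C ∪ B = {1,2,3,4,5,9,10,11,12,13,14,15,16}
B ∖ A = {2,3,11,13,15}
(B ∖ A) ∖ A = {2,3,11,13,15}
(C ∪ B) ∪ ((B ∖ A) ∖ A) = {1,2,3,4,5,9,10,11,12,13,14,15,16}
((C ∪ B) ∪ ((B ∖ A) ∖ A)) Δ A = {1,2,3,6,11,13,15}
(((C ∪ B) ∪ ((B ∖ A) ∖ A)) Δ A) ∖ B = {1,6}
|(((C ∪ B) ∪ ((B ∖ A) ∖ A)) Δ A) ∖ B| = 2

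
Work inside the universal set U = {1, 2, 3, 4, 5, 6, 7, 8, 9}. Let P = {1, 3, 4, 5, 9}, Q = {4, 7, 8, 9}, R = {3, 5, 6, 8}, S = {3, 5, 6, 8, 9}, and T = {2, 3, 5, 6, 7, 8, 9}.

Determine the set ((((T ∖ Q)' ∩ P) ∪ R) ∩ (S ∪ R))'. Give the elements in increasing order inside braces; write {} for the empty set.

T ∖ Q = {2, 3, 5, 6}
(T ∖ Q)' = {1, 4, 7, 8, 9}
(T ∖ Q)' ∩ P = {1, 4, 9}
((T ∖ Q)' ∩ P) ∪ R = {1, 3, 4, 5, 6, 8, 9}
S ∪ R = {3, 5, 6, 8, 9}
(((T ∖ Q)' ∩ P) ∪ R) ∩ (S ∪ R) = {3, 5, 6, 8, 9}
((((T ∖ Q)' ∩ P) ∪ R) ∩ (S ∪ R))' = {1, 2, 4, 7}

{1, 2, 4, 7}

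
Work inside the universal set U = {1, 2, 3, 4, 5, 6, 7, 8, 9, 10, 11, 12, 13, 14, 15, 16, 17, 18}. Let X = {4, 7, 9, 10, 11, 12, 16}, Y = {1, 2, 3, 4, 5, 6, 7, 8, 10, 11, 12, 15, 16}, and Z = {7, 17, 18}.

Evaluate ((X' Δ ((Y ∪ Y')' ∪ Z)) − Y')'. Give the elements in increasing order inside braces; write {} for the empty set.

{4, 9, 10, 11, 12, 13, 14, 16, 17, 18}

X' = {1, 2, 3, 5, 6, 8, 13, 14, 15, 17, 18}
Y' = {9, 13, 14, 17, 18}
Y ∪ Y' = {1, 2, 3, 4, 5, 6, 7, 8, 9, 10, 11, 12, 13, 14, 15, 16, 17, 18}
(Y ∪ Y')' = {}
(Y ∪ Y')' ∪ Z = {7, 17, 18}
X' Δ ((Y ∪ Y')' ∪ Z) = {1, 2, 3, 5, 6, 7, 8, 13, 14, 15}
(X' Δ ((Y ∪ Y')' ∪ Z)) − Y' = {1, 2, 3, 5, 6, 7, 8, 15}
((X' Δ ((Y ∪ Y')' ∪ Z)) − Y')' = {4, 9, 10, 11, 12, 13, 14, 16, 17, 18}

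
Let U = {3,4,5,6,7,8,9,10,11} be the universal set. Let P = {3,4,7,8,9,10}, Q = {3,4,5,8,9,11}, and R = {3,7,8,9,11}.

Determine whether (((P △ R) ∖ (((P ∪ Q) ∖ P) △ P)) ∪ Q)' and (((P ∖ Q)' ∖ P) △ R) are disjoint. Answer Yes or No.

No

P △ R = {4,10,11}
P ∪ Q = {3,4,5,7,8,9,10,11}
(P ∪ Q) ∖ P = {5,11}
((P ∪ Q) ∖ P) △ P = {3,4,5,7,8,9,10,11}
(P △ R) ∖ (((P ∪ Q) ∖ P) △ P) = {}
((P △ R) ∖ (((P ∪ Q) ∖ P) △ P)) ∪ Q = {3,4,5,8,9,11}
(((P △ R) ∖ (((P ∪ Q) ∖ P) △ P)) ∪ Q)' = {6,7,10}
P ∖ Q = {7,10}
(P ∖ Q)' = {3,4,5,6,8,9,11}
(P ∖ Q)' ∖ P = {5,6,11}
((P ∖ Q)' ∖ P) △ R = {3,5,6,7,8,9}
6 lies in both, so they are not disjoint.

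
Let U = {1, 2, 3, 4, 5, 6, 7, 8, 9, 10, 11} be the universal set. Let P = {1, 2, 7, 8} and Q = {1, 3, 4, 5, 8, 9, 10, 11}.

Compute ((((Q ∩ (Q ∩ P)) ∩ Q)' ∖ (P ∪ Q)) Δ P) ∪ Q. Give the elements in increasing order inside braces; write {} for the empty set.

Q ∩ P = {1, 8}
Q ∩ (Q ∩ P) = {1, 8}
(Q ∩ (Q ∩ P)) ∩ Q = {1, 8}
((Q ∩ (Q ∩ P)) ∩ Q)' = {2, 3, 4, 5, 6, 7, 9, 10, 11}
P ∪ Q = {1, 2, 3, 4, 5, 7, 8, 9, 10, 11}
((Q ∩ (Q ∩ P)) ∩ Q)' ∖ (P ∪ Q) = {6}
(((Q ∩ (Q ∩ P)) ∩ Q)' ∖ (P ∪ Q)) Δ P = {1, 2, 6, 7, 8}
((((Q ∩ (Q ∩ P)) ∩ Q)' ∖ (P ∪ Q)) Δ P) ∪ Q = {1, 2, 3, 4, 5, 6, 7, 8, 9, 10, 11}

{1, 2, 3, 4, 5, 6, 7, 8, 9, 10, 11}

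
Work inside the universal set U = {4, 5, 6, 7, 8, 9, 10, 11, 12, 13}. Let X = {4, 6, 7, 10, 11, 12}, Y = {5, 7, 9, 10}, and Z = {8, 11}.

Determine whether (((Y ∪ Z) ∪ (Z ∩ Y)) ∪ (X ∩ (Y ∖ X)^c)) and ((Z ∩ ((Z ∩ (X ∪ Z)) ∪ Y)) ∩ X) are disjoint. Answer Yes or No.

No

Y ∪ Z = {5, 7, 8, 9, 10, 11}
Z ∩ Y = {}
(Y ∪ Z) ∪ (Z ∩ Y) = {5, 7, 8, 9, 10, 11}
Y ∖ X = {5, 9}
(Y ∖ X)^c = {4, 6, 7, 8, 10, 11, 12, 13}
X ∩ (Y ∖ X)^c = {4, 6, 7, 10, 11, 12}
((Y ∪ Z) ∪ (Z ∩ Y)) ∪ (X ∩ (Y ∖ X)^c) = {4, 5, 6, 7, 8, 9, 10, 11, 12}
X ∪ Z = {4, 6, 7, 8, 10, 11, 12}
Z ∩ (X ∪ Z) = {8, 11}
(Z ∩ (X ∪ Z)) ∪ Y = {5, 7, 8, 9, 10, 11}
Z ∩ ((Z ∩ (X ∪ Z)) ∪ Y) = {8, 11}
(Z ∩ ((Z ∩ (X ∪ Z)) ∪ Y)) ∩ X = {11}
11 lies in both, so they are not disjoint.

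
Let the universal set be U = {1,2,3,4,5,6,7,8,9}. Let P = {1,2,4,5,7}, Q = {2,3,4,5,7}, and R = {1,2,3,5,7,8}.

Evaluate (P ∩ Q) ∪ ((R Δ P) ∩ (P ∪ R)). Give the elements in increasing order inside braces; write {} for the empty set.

P ∩ Q = {2,4,5,7}
R Δ P = {3,4,8}
P ∪ R = {1,2,3,4,5,7,8}
(R Δ P) ∩ (P ∪ R) = {3,4,8}
(P ∩ Q) ∪ ((R Δ P) ∩ (P ∪ R)) = {2,3,4,5,7,8}

{2,3,4,5,7,8}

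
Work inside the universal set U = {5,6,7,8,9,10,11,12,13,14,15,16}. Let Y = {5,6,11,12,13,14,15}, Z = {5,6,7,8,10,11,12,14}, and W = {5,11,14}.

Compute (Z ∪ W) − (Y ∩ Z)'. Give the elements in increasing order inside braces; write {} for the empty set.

{5,6,11,12,14}

Z ∪ W = {5,6,7,8,10,11,12,14}
Y ∩ Z = {5,6,11,12,14}
(Y ∩ Z)' = {7,8,9,10,13,15,16}
(Z ∪ W) − (Y ∩ Z)' = {5,6,11,12,14}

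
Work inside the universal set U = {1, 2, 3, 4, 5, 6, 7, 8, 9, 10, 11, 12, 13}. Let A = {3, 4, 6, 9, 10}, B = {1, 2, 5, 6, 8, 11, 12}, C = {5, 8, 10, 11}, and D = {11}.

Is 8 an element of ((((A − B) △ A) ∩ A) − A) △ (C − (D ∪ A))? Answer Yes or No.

Yes

8 ∉ A and 8 ∈ B, so 8 ∉ A − B
8 ∉ (A − B) and 8 ∉ A, so 8 ∉ (A − B) △ A
8 ∉ ((A − B) △ A) and 8 ∉ A, so 8 ∉ ((A − B) △ A) ∩ A
8 ∉ (((A − B) △ A) ∩ A) and 8 ∉ A, so 8 ∉ (((A − B) △ A) ∩ A) − A
8 ∉ D and 8 ∉ A, so 8 ∉ D ∪ A
8 ∈ C and 8 ∉ (D ∪ A), so 8 ∈ C − (D ∪ A)
8 ∉ ((((A − B) △ A) ∩ A) − A) and 8 ∈ (C − (D ∪ A)), so 8 ∈ ((((A − B) △ A) ∩ A) − A) △ (C − (D ∪ A))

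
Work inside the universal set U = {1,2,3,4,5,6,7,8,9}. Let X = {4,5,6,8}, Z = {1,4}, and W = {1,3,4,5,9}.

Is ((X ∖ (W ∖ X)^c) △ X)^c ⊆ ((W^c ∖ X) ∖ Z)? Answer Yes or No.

No

W ∖ X = {1,3,9}
(W ∖ X)^c = {2,4,5,6,7,8}
X ∖ (W ∖ X)^c = {}
(X ∖ (W ∖ X)^c) △ X = {4,5,6,8}
((X ∖ (W ∖ X)^c) △ X)^c = {1,2,3,7,9}
W^c = {2,6,7,8}
W^c ∖ X = {2,7}
(W^c ∖ X) ∖ Z = {2,7}
1 ∈ ((X ∖ (W ∖ X)^c) △ X)^c but 1 ∉ (W^c ∖ X) ∖ Z, so the inclusion fails.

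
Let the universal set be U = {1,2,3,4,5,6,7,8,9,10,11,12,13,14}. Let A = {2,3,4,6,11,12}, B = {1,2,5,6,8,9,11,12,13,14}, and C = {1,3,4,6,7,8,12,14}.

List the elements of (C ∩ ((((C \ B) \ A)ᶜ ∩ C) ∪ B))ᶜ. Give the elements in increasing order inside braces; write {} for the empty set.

{2,5,7,9,10,11,13}

C \ B = {3,4,7}
(C \ B) \ A = {7}
((C \ B) \ A)ᶜ = {1,2,3,4,5,6,8,9,10,11,12,13,14}
((C \ B) \ A)ᶜ ∩ C = {1,3,4,6,8,12,14}
(((C \ B) \ A)ᶜ ∩ C) ∪ B = {1,2,3,4,5,6,8,9,11,12,13,14}
C ∩ ((((C \ B) \ A)ᶜ ∩ C) ∪ B) = {1,3,4,6,8,12,14}
(C ∩ ((((C \ B) \ A)ᶜ ∩ C) ∪ B))ᶜ = {2,5,7,9,10,11,13}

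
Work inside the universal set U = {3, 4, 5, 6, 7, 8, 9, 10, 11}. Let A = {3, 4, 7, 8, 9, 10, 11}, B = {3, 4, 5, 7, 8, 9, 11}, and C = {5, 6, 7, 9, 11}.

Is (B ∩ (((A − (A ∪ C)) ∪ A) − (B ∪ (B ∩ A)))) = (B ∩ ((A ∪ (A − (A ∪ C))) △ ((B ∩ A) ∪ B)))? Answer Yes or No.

No

A ∪ C = {3, 4, 5, 6, 7, 8, 9, 10, 11}
A − (A ∪ C) = {}
(A − (A ∪ C)) ∪ A = {3, 4, 7, 8, 9, 10, 11}
B ∩ A = {3, 4, 7, 8, 9, 11}
B ∪ (B ∩ A) = {3, 4, 5, 7, 8, 9, 11}
((A − (A ∪ C)) ∪ A) − (B ∪ (B ∩ A)) = {10}
B ∩ (((A − (A ∪ C)) ∪ A) − (B ∪ (B ∩ A))) = {}
A ∪ (A − (A ∪ C)) = {3, 4, 7, 8, 9, 10, 11}
(B ∩ A) ∪ B = {3, 4, 5, 7, 8, 9, 11}
(A ∪ (A − (A ∪ C))) △ ((B ∩ A) ∪ B) = {5, 10}
B ∩ ((A ∪ (A − (A ∪ C))) △ ((B ∩ A) ∪ B)) = {5}
5 ∈ B ∩ ((A ∪ (A − (A ∪ C))) △ ((B ∩ A) ∪ B)) but 5 ∉ B ∩ (((A − (A ∪ C)) ∪ A) − (B ∪ (B ∩ A))), so they differ.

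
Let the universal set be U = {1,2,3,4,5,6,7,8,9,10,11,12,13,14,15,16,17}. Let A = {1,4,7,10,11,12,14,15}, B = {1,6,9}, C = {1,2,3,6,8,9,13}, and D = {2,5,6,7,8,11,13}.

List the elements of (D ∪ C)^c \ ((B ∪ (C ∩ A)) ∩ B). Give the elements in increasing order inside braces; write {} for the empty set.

D ∪ C = {1,2,3,5,6,7,8,9,11,13}
(D ∪ C)^c = {4,10,12,14,15,16,17}
C ∩ A = {1}
B ∪ (C ∩ A) = {1,6,9}
(B ∪ (C ∩ A)) ∩ B = {1,6,9}
(D ∪ C)^c \ ((B ∪ (C ∩ A)) ∩ B) = {4,10,12,14,15,16,17}

{4,10,12,14,15,16,17}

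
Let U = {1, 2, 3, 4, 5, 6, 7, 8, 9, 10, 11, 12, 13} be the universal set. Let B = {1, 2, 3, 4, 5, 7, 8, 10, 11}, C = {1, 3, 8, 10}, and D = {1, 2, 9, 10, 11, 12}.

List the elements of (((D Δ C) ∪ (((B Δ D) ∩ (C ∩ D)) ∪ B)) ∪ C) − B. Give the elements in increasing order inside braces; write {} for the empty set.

{9, 12}

D Δ C = {2, 3, 8, 9, 11, 12}
B Δ D = {3, 4, 5, 7, 8, 9, 12}
C ∩ D = {1, 10}
(B Δ D) ∩ (C ∩ D) = {}
((B Δ D) ∩ (C ∩ D)) ∪ B = {1, 2, 3, 4, 5, 7, 8, 10, 11}
(D Δ C) ∪ (((B Δ D) ∩ (C ∩ D)) ∪ B) = {1, 2, 3, 4, 5, 7, 8, 9, 10, 11, 12}
((D Δ C) ∪ (((B Δ D) ∩ (C ∩ D)) ∪ B)) ∪ C = {1, 2, 3, 4, 5, 7, 8, 9, 10, 11, 12}
(((D Δ C) ∪ (((B Δ D) ∩ (C ∩ D)) ∪ B)) ∪ C) − B = {9, 12}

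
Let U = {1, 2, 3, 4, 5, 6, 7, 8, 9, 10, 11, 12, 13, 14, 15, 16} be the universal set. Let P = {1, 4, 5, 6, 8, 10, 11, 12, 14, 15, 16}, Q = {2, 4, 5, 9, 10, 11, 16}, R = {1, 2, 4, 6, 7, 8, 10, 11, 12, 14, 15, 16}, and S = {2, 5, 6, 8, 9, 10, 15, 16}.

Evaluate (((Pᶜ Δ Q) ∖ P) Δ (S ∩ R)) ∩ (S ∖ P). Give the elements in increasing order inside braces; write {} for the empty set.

{2}

Pᶜ = {2, 3, 7, 9, 13}
Pᶜ Δ Q = {3, 4, 5, 7, 10, 11, 13, 16}
(Pᶜ Δ Q) ∖ P = {3, 7, 13}
S ∩ R = {2, 6, 8, 10, 15, 16}
((Pᶜ Δ Q) ∖ P) Δ (S ∩ R) = {2, 3, 6, 7, 8, 10, 13, 15, 16}
S ∖ P = {2, 9}
(((Pᶜ Δ Q) ∖ P) Δ (S ∩ R)) ∩ (S ∖ P) = {2}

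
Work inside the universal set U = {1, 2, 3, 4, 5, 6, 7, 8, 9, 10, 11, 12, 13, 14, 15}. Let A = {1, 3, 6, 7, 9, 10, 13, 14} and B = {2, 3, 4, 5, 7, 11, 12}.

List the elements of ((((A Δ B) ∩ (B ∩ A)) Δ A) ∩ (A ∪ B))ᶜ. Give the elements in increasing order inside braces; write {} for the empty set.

A Δ B = {1, 2, 4, 5, 6, 9, 10, 11, 12, 13, 14}
B ∩ A = {3, 7}
(A Δ B) ∩ (B ∩ A) = {}
((A Δ B) ∩ (B ∩ A)) Δ A = {1, 3, 6, 7, 9, 10, 13, 14}
A ∪ B = {1, 2, 3, 4, 5, 6, 7, 9, 10, 11, 12, 13, 14}
(((A Δ B) ∩ (B ∩ A)) Δ A) ∩ (A ∪ B) = {1, 3, 6, 7, 9, 10, 13, 14}
((((A Δ B) ∩ (B ∩ A)) Δ A) ∩ (A ∪ B))ᶜ = {2, 4, 5, 8, 11, 12, 15}

{2, 4, 5, 8, 11, 12, 15}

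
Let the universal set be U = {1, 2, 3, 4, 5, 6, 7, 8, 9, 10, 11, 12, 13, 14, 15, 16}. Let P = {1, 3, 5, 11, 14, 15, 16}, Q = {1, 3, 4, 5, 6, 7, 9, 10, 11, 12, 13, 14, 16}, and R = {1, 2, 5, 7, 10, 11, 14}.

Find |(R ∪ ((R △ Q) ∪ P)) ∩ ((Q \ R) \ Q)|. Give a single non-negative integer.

R △ Q = {2, 3, 4, 6, 9, 12, 13, 16}
(R △ Q) ∪ P = {1, 2, 3, 4, 5, 6, 9, 11, 12, 13, 14, 15, 16}
R ∪ ((R △ Q) ∪ P) = {1, 2, 3, 4, 5, 6, 7, 9, 10, 11, 12, 13, 14, 15, 16}
Q \ R = {3, 4, 6, 9, 12, 13, 16}
(Q \ R) \ Q = {}
(R ∪ ((R △ Q) ∪ P)) ∩ ((Q \ R) \ Q) = {}
|(R ∪ ((R △ Q) ∪ P)) ∩ ((Q \ R) \ Q)| = 0

0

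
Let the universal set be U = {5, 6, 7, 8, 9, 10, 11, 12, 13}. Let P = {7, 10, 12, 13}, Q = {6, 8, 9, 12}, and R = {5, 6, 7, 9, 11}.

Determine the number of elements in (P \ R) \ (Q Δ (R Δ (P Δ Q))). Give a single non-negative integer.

P \ R = {10, 12, 13}
P Δ Q = {6, 7, 8, 9, 10, 13}
R Δ (P Δ Q) = {5, 8, 10, 11, 13}
Q Δ (R Δ (P Δ Q)) = {5, 6, 9, 10, 11, 12, 13}
(P \ R) \ (Q Δ (R Δ (P Δ Q))) = {}
|(P \ R) \ (Q Δ (R Δ (P Δ Q)))| = 0

0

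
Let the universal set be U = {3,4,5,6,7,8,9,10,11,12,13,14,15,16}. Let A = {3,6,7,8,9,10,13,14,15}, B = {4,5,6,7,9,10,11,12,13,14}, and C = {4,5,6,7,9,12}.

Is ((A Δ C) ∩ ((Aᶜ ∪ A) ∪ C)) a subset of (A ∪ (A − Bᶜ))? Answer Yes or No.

A Δ C = {3,4,5,8,10,12,13,14,15}
Aᶜ = {4,5,11,12,16}
Aᶜ ∪ A = {3,4,5,6,7,8,9,10,11,12,13,14,15,16}
(Aᶜ ∪ A) ∪ C = {3,4,5,6,7,8,9,10,11,12,13,14,15,16}
(A Δ C) ∩ ((Aᶜ ∪ A) ∪ C) = {3,4,5,8,10,12,13,14,15}
Bᶜ = {3,8,15,16}
A − Bᶜ = {6,7,9,10,13,14}
A ∪ (A − Bᶜ) = {3,6,7,8,9,10,13,14,15}
4 ∈ (A Δ C) ∩ ((Aᶜ ∪ A) ∪ C) but 4 ∉ A ∪ (A − Bᶜ), so the inclusion fails.

No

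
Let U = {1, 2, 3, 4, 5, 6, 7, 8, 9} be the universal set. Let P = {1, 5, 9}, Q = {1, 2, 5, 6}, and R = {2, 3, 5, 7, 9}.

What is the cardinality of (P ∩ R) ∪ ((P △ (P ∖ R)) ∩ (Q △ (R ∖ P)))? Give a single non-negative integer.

P ∩ R = {5, 9}
P ∖ R = {1}
P △ (P ∖ R) = {5, 9}
R ∖ P = {2, 3, 7}
Q △ (R ∖ P) = {1, 3, 5, 6, 7}
(P △ (P ∖ R)) ∩ (Q △ (R ∖ P)) = {5}
(P ∩ R) ∪ ((P △ (P ∖ R)) ∩ (Q △ (R ∖ P))) = {5, 9}
|(P ∩ R) ∪ ((P △ (P ∖ R)) ∩ (Q △ (R ∖ P)))| = 2

2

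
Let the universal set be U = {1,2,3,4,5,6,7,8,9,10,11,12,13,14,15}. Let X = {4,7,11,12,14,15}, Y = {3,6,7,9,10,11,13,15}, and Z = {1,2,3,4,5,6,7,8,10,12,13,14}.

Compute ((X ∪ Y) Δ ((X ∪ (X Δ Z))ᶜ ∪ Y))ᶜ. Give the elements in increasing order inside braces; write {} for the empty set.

{1,2,3,5,6,7,8,9,10,11,13,15}

X ∪ Y = {3,4,6,7,9,10,11,12,13,14,15}
X Δ Z = {1,2,3,5,6,8,10,11,13,15}
X ∪ (X Δ Z) = {1,2,3,4,5,6,7,8,10,11,12,13,14,15}
(X ∪ (X Δ Z))ᶜ = {9}
(X ∪ (X Δ Z))ᶜ ∪ Y = {3,6,7,9,10,11,13,15}
(X ∪ Y) Δ ((X ∪ (X Δ Z))ᶜ ∪ Y) = {4,12,14}
((X ∪ Y) Δ ((X ∪ (X Δ Z))ᶜ ∪ Y))ᶜ = {1,2,3,5,6,7,8,9,10,11,13,15}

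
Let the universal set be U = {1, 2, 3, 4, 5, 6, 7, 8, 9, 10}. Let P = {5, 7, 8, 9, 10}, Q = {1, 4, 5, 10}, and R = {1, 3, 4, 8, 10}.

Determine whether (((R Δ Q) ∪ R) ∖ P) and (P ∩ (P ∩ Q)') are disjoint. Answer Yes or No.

Yes

R Δ Q = {3, 5, 8}
(R Δ Q) ∪ R = {1, 3, 4, 5, 8, 10}
((R Δ Q) ∪ R) ∖ P = {1, 3, 4}
P ∩ Q = {5, 10}
(P ∩ Q)' = {1, 2, 3, 4, 6, 7, 8, 9}
P ∩ (P ∩ Q)' = {7, 8, 9}
{1, 3, 4} and {7, 8, 9} share no elements.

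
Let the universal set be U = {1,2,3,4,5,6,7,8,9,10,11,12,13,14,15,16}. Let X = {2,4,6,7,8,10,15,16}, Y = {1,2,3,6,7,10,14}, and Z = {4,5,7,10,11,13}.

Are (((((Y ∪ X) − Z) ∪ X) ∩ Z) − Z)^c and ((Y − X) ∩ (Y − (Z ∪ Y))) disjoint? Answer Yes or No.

Yes

Y ∪ X = {1,2,3,4,6,7,8,10,14,15,16}
(Y ∪ X) − Z = {1,2,3,6,8,14,15,16}
((Y ∪ X) − Z) ∪ X = {1,2,3,4,6,7,8,10,14,15,16}
(((Y ∪ X) − Z) ∪ X) ∩ Z = {4,7,10}
((((Y ∪ X) − Z) ∪ X) ∩ Z) − Z = {}
(((((Y ∪ X) − Z) ∪ X) ∩ Z) − Z)^c = {1,2,3,4,5,6,7,8,9,10,11,12,13,14,15,16}
Y − X = {1,3,14}
Z ∪ Y = {1,2,3,4,5,6,7,10,11,13,14}
Y − (Z ∪ Y) = {}
(Y − X) ∩ (Y − (Z ∪ Y)) = {}
{1,2,3,4,5,6,7,8,9,10,11,12,13,14,15,16} and {} share no elements.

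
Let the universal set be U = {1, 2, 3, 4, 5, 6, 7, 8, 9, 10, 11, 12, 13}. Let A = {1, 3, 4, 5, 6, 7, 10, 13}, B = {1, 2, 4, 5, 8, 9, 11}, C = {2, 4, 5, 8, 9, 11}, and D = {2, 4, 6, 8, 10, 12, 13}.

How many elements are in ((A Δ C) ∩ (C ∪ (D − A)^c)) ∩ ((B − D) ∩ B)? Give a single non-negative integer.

3

A Δ C = {1, 2, 3, 6, 7, 8, 9, 10, 11, 13}
D − A = {2, 8, 12}
(D − A)^c = {1, 3, 4, 5, 6, 7, 9, 10, 11, 13}
C ∪ (D − A)^c = {1, 2, 3, 4, 5, 6, 7, 8, 9, 10, 11, 13}
(A Δ C) ∩ (C ∪ (D − A)^c) = {1, 2, 3, 6, 7, 8, 9, 10, 11, 13}
B − D = {1, 5, 9, 11}
(B − D) ∩ B = {1, 5, 9, 11}
((A Δ C) ∩ (C ∪ (D − A)^c)) ∩ ((B − D) ∩ B) = {1, 9, 11}
|((A Δ C) ∩ (C ∪ (D − A)^c)) ∩ ((B − D) ∩ B)| = 3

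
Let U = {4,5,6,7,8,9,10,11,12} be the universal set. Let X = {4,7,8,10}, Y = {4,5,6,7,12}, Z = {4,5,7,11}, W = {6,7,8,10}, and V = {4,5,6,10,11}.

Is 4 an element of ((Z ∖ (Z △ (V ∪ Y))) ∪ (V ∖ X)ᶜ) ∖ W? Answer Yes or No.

4 ∈ V and 4 ∈ Y, so 4 ∈ V ∪ Y
4 ∈ Z and 4 ∈ (V ∪ Y), so 4 ∉ Z △ (V ∪ Y)
4 ∈ Z and 4 ∉ (Z △ (V ∪ Y)), so 4 ∈ Z ∖ (Z △ (V ∪ Y))
4 ∈ V and 4 ∈ X, so 4 ∉ V ∖ X
4 ∈ (V ∖ X)ᶜ since 4 ∉ (V ∖ X)
4 ∈ (Z ∖ (Z △ (V ∪ Y))) and 4 ∈ (V ∖ X)ᶜ, so 4 ∈ (Z ∖ (Z △ (V ∪ Y))) ∪ (V ∖ X)ᶜ
4 ∈ ((Z ∖ (Z △ (V ∪ Y))) ∪ (V ∖ X)ᶜ) and 4 ∉ W, so 4 ∈ ((Z ∖ (Z △ (V ∪ Y))) ∪ (V ∖ X)ᶜ) ∖ W

Yes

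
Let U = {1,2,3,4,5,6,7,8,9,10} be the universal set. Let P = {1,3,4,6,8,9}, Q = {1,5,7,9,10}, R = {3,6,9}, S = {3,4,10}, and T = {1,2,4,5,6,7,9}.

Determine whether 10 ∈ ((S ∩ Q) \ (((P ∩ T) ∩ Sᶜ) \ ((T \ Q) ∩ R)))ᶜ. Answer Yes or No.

10 ∈ S and 10 ∈ Q, so 10 ∈ S ∩ Q
10 ∉ P and 10 ∉ T, so 10 ∉ P ∩ T
10 ∈ S, so 10 ∉ Sᶜ
10 ∉ (P ∩ T) and 10 ∉ Sᶜ, so 10 ∉ (P ∩ T) ∩ Sᶜ
10 ∉ T and 10 ∈ Q, so 10 ∉ T \ Q
10 ∉ (T \ Q) and 10 ∉ R, so 10 ∉ (T \ Q) ∩ R
10 ∉ ((P ∩ T) ∩ Sᶜ) and 10 ∉ ((T \ Q) ∩ R), so 10 ∉ ((P ∩ T) ∩ Sᶜ) \ ((T \ Q) ∩ R)
10 ∈ (S ∩ Q) and 10 ∉ (((P ∩ T) ∩ Sᶜ) \ ((T \ Q) ∩ R)), so 10 ∈ (S ∩ Q) \ (((P ∩ T) ∩ Sᶜ) \ ((T \ Q) ∩ R))
10 ∉ ((S ∩ Q) \ (((P ∩ T) ∩ Sᶜ) \ ((T \ Q) ∩ R)))ᶜ since 10 ∈ ((S ∩ Q) \ (((P ∩ T) ∩ Sᶜ) \ ((T \ Q) ∩ R)))

No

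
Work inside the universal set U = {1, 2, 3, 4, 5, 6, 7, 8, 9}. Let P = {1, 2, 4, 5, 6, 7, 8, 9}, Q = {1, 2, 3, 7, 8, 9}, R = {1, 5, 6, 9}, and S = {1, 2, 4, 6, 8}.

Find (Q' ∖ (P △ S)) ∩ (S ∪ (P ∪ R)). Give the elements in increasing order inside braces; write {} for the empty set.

Q' = {4, 5, 6}
P △ S = {5, 7, 9}
Q' ∖ (P △ S) = {4, 6}
P ∪ R = {1, 2, 4, 5, 6, 7, 8, 9}
S ∪ (P ∪ R) = {1, 2, 4, 5, 6, 7, 8, 9}
(Q' ∖ (P △ S)) ∩ (S ∪ (P ∪ R)) = {4, 6}

{4, 6}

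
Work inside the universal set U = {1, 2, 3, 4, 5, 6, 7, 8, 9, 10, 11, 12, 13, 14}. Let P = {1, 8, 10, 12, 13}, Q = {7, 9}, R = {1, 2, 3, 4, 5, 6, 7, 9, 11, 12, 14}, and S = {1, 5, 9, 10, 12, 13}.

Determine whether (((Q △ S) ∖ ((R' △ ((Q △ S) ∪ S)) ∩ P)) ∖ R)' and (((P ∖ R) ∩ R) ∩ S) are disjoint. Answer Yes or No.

Q △ S = {1, 5, 7, 10, 12, 13}
R' = {8, 10, 13}
(Q △ S) ∪ S = {1, 5, 7, 9, 10, 12, 13}
R' △ ((Q △ S) ∪ S) = {1, 5, 7, 8, 9, 12}
(R' △ ((Q △ S) ∪ S)) ∩ P = {1, 8, 12}
(Q △ S) ∖ ((R' △ ((Q △ S) ∪ S)) ∩ P) = {5, 7, 10, 13}
((Q △ S) ∖ ((R' △ ((Q △ S) ∪ S)) ∩ P)) ∖ R = {10, 13}
(((Q △ S) ∖ ((R' △ ((Q △ S) ∪ S)) ∩ P)) ∖ R)' = {1, 2, 3, 4, 5, 6, 7, 8, 9, 11, 12, 14}
P ∖ R = {8, 10, 13}
(P ∖ R) ∩ R = {}
((P ∖ R) ∩ R) ∩ S = {}
{1, 2, 3, 4, 5, 6, 7, 8, 9, 11, 12, 14} and {} share no elements.

Yes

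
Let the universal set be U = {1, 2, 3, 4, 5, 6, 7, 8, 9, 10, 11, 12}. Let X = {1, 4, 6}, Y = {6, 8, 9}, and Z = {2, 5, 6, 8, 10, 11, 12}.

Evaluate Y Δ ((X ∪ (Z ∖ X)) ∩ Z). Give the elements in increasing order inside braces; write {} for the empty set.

Z ∖ X = {2, 5, 8, 10, 11, 12}
X ∪ (Z ∖ X) = {1, 2, 4, 5, 6, 8, 10, 11, 12}
(X ∪ (Z ∖ X)) ∩ Z = {2, 5, 6, 8, 10, 11, 12}
Y Δ ((X ∪ (Z ∖ X)) ∩ Z) = {2, 5, 9, 10, 11, 12}

{2, 5, 9, 10, 11, 12}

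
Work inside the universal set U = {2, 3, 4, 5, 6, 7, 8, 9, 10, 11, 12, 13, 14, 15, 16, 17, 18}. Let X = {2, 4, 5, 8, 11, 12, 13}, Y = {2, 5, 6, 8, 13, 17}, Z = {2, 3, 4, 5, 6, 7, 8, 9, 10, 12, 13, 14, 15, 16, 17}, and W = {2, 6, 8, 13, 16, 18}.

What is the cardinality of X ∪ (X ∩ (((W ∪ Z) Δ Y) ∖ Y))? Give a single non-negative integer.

7

W ∪ Z = {2, 3, 4, 5, 6, 7, 8, 9, 10, 12, 13, 14, 15, 16, 17, 18}
(W ∪ Z) Δ Y = {3, 4, 7, 9, 10, 12, 14, 15, 16, 18}
((W ∪ Z) Δ Y) ∖ Y = {3, 4, 7, 9, 10, 12, 14, 15, 16, 18}
X ∩ (((W ∪ Z) Δ Y) ∖ Y) = {4, 12}
X ∪ (X ∩ (((W ∪ Z) Δ Y) ∖ Y)) = {2, 4, 5, 8, 11, 12, 13}
|X ∪ (X ∩ (((W ∪ Z) Δ Y) ∖ Y))| = 7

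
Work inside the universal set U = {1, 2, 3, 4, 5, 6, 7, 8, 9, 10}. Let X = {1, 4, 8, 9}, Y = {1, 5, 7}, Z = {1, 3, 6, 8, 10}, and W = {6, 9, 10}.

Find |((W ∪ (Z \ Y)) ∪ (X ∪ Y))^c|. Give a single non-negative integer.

1

Z \ Y = {3, 6, 8, 10}
W ∪ (Z \ Y) = {3, 6, 8, 9, 10}
X ∪ Y = {1, 4, 5, 7, 8, 9}
(W ∪ (Z \ Y)) ∪ (X ∪ Y) = {1, 3, 4, 5, 6, 7, 8, 9, 10}
((W ∪ (Z \ Y)) ∪ (X ∪ Y))^c = {2}
|((W ∪ (Z \ Y)) ∪ (X ∪ Y))^c| = 1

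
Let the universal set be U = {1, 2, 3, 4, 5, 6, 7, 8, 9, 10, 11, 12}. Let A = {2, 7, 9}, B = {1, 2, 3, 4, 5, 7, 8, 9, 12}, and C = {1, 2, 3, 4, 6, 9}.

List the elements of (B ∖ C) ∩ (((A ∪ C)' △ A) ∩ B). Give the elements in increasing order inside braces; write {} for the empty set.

B ∖ C = {5, 7, 8, 12}
A ∪ C = {1, 2, 3, 4, 6, 7, 9}
(A ∪ C)' = {5, 8, 10, 11, 12}
(A ∪ C)' △ A = {2, 5, 7, 8, 9, 10, 11, 12}
((A ∪ C)' △ A) ∩ B = {2, 5, 7, 8, 9, 12}
(B ∖ C) ∩ (((A ∪ C)' △ A) ∩ B) = {5, 7, 8, 12}

{5, 7, 8, 12}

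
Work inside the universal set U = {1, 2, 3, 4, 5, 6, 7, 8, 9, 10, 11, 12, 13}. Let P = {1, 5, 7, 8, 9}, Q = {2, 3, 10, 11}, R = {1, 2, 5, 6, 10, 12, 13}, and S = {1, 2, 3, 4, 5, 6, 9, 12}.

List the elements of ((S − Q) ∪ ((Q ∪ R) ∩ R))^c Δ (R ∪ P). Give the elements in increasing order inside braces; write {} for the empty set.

{1, 2, 3, 5, 6, 9, 10, 11, 12, 13}

S − Q = {1, 4, 5, 6, 9, 12}
Q ∪ R = {1, 2, 3, 5, 6, 10, 11, 12, 13}
(Q ∪ R) ∩ R = {1, 2, 5, 6, 10, 12, 13}
(S − Q) ∪ ((Q ∪ R) ∩ R) = {1, 2, 4, 5, 6, 9, 10, 12, 13}
((S − Q) ∪ ((Q ∪ R) ∩ R))^c = {3, 7, 8, 11}
R ∪ P = {1, 2, 5, 6, 7, 8, 9, 10, 12, 13}
((S − Q) ∪ ((Q ∪ R) ∩ R))^c Δ (R ∪ P) = {1, 2, 3, 5, 6, 9, 10, 11, 12, 13}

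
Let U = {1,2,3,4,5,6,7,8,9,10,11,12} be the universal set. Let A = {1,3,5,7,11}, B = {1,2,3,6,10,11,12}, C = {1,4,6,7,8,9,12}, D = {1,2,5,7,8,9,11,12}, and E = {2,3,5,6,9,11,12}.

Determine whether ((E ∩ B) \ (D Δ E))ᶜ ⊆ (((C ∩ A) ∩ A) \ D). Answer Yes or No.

No

E ∩ B = {2,3,6,11,12}
D Δ E = {1,3,6,7,8}
(E ∩ B) \ (D Δ E) = {2,11,12}
((E ∩ B) \ (D Δ E))ᶜ = {1,3,4,5,6,7,8,9,10}
C ∩ A = {1,7}
(C ∩ A) ∩ A = {1,7}
((C ∩ A) ∩ A) \ D = {}
1 ∈ ((E ∩ B) \ (D Δ E))ᶜ but 1 ∉ ((C ∩ A) ∩ A) \ D, so the inclusion fails.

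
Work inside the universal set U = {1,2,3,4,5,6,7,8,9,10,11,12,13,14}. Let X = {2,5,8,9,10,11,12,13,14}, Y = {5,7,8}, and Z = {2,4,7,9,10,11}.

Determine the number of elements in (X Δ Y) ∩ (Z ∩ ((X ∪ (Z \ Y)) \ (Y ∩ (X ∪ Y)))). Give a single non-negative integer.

4

X Δ Y = {2,7,9,10,11,12,13,14}
Z \ Y = {2,4,9,10,11}
X ∪ (Z \ Y) = {2,4,5,8,9,10,11,12,13,14}
X ∪ Y = {2,5,7,8,9,10,11,12,13,14}
Y ∩ (X ∪ Y) = {5,7,8}
(X ∪ (Z \ Y)) \ (Y ∩ (X ∪ Y)) = {2,4,9,10,11,12,13,14}
Z ∩ ((X ∪ (Z \ Y)) \ (Y ∩ (X ∪ Y))) = {2,4,9,10,11}
(X Δ Y) ∩ (Z ∩ ((X ∪ (Z \ Y)) \ (Y ∩ (X ∪ Y)))) = {2,9,10,11}
|(X Δ Y) ∩ (Z ∩ ((X ∪ (Z \ Y)) \ (Y ∩ (X ∪ Y))))| = 4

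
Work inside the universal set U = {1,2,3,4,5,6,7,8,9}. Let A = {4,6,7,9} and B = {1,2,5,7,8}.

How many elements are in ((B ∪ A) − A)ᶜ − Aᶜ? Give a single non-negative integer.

4

B ∪ A = {1,2,4,5,6,7,8,9}
(B ∪ A) − A = {1,2,5,8}
((B ∪ A) − A)ᶜ = {3,4,6,7,9}
Aᶜ = {1,2,3,5,8}
((B ∪ A) − A)ᶜ − Aᶜ = {4,6,7,9}
|((B ∪ A) − A)ᶜ − Aᶜ| = 4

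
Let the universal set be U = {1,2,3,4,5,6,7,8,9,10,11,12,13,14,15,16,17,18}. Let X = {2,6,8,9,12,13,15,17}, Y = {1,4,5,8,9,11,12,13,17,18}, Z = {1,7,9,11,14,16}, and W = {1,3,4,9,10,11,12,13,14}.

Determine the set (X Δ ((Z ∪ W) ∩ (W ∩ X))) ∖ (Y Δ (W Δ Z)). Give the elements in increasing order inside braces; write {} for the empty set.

Z ∪ W = {1,3,4,7,9,10,11,12,13,14,16}
W ∩ X = {9,12,13}
(Z ∪ W) ∩ (W ∩ X) = {9,12,13}
X Δ ((Z ∪ W) ∩ (W ∩ X)) = {2,6,8,15,17}
W Δ Z = {3,4,7,10,12,13,16}
Y Δ (W Δ Z) = {1,3,5,7,8,9,10,11,16,17,18}
(X Δ ((Z ∪ W) ∩ (W ∩ X))) ∖ (Y Δ (W Δ Z)) = {2,6,15}

{2,6,15}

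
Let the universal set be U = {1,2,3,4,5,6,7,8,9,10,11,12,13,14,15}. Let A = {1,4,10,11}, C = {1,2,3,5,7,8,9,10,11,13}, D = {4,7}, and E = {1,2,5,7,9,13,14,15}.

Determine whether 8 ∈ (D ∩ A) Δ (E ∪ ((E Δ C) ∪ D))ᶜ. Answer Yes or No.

8 ∉ D and 8 ∉ A, so 8 ∉ D ∩ A
8 ∉ E and 8 ∈ C, so 8 ∈ E Δ C
8 ∈ (E Δ C) and 8 ∉ D, so 8 ∈ (E Δ C) ∪ D
8 ∉ E and 8 ∈ ((E Δ C) ∪ D), so 8 ∈ E ∪ ((E Δ C) ∪ D)
8 ∉ (E ∪ ((E Δ C) ∪ D))ᶜ since 8 ∈ (E ∪ ((E Δ C) ∪ D))
8 ∉ (D ∩ A) and 8 ∉ (E ∪ ((E Δ C) ∪ D))ᶜ, so 8 ∉ (D ∩ A) Δ (E ∪ ((E Δ C) ∪ D))ᶜ

No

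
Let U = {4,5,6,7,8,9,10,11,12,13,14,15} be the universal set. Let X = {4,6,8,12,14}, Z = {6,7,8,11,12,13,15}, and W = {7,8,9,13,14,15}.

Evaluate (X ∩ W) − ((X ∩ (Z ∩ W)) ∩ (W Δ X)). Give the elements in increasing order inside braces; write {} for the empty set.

X ∩ W = {8,14}
Z ∩ W = {7,8,13,15}
X ∩ (Z ∩ W) = {8}
W Δ X = {4,6,7,9,12,13,15}
(X ∩ (Z ∩ W)) ∩ (W Δ X) = {}
(X ∩ W) − ((X ∩ (Z ∩ W)) ∩ (W Δ X)) = {8,14}

{8,14}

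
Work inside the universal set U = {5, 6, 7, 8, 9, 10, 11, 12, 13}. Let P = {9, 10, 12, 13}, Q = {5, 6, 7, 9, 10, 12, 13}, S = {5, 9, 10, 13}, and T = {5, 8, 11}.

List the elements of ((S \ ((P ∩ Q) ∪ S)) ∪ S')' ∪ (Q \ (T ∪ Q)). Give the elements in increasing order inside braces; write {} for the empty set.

{5, 9, 10, 13}

P ∩ Q = {9, 10, 12, 13}
(P ∩ Q) ∪ S = {5, 9, 10, 12, 13}
S \ ((P ∩ Q) ∪ S) = {}
S' = {6, 7, 8, 11, 12}
(S \ ((P ∩ Q) ∪ S)) ∪ S' = {6, 7, 8, 11, 12}
((S \ ((P ∩ Q) ∪ S)) ∪ S')' = {5, 9, 10, 13}
T ∪ Q = {5, 6, 7, 8, 9, 10, 11, 12, 13}
Q \ (T ∪ Q) = {}
((S \ ((P ∩ Q) ∪ S)) ∪ S')' ∪ (Q \ (T ∪ Q)) = {5, 9, 10, 13}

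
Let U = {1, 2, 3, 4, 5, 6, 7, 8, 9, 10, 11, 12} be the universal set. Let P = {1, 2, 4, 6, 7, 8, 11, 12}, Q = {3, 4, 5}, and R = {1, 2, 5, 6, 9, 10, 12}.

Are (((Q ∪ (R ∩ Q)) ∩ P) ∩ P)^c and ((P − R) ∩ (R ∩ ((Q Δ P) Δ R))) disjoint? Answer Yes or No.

Yes

R ∩ Q = {5}
Q ∪ (R ∩ Q) = {3, 4, 5}
(Q ∪ (R ∩ Q)) ∩ P = {4}
((Q ∪ (R ∩ Q)) ∩ P) ∩ P = {4}
(((Q ∪ (R ∩ Q)) ∩ P) ∩ P)^c = {1, 2, 3, 5, 6, 7, 8, 9, 10, 11, 12}
P − R = {4, 7, 8, 11}
Q Δ P = {1, 2, 3, 5, 6, 7, 8, 11, 12}
(Q Δ P) Δ R = {3, 7, 8, 9, 10, 11}
R ∩ ((Q Δ P) Δ R) = {9, 10}
(P − R) ∩ (R ∩ ((Q Δ P) Δ R)) = {}
{1, 2, 3, 5, 6, 7, 8, 9, 10, 11, 12} and {} share no elements.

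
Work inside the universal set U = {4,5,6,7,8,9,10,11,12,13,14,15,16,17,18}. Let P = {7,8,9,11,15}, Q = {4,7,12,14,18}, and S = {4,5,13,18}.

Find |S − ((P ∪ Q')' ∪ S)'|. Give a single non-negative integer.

4

Q' = {5,6,8,9,10,11,13,15,16,17}
P ∪ Q' = {5,6,7,8,9,10,11,13,15,16,17}
(P ∪ Q')' = {4,12,14,18}
(P ∪ Q')' ∪ S = {4,5,12,13,14,18}
((P ∪ Q')' ∪ S)' = {6,7,8,9,10,11,15,16,17}
S − ((P ∪ Q')' ∪ S)' = {4,5,13,18}
|S − ((P ∪ Q')' ∪ S)'| = 4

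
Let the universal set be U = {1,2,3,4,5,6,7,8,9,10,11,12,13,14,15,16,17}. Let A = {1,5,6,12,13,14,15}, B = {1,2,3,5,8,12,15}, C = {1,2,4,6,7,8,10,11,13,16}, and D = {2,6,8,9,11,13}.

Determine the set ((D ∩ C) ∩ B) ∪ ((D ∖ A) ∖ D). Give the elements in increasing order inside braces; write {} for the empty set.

{2,8}

D ∩ C = {2,6,8,11,13}
(D ∩ C) ∩ B = {2,8}
D ∖ A = {2,8,9,11}
(D ∖ A) ∖ D = {}
((D ∩ C) ∩ B) ∪ ((D ∖ A) ∖ D) = {2,8}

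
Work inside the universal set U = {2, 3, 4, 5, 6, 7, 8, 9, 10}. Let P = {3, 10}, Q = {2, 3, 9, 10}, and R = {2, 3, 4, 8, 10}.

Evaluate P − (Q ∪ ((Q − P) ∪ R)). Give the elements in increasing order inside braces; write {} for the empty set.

Q − P = {2, 9}
(Q − P) ∪ R = {2, 3, 4, 8, 9, 10}
Q ∪ ((Q − P) ∪ R) = {2, 3, 4, 8, 9, 10}
P − (Q ∪ ((Q − P) ∪ R)) = {}

{}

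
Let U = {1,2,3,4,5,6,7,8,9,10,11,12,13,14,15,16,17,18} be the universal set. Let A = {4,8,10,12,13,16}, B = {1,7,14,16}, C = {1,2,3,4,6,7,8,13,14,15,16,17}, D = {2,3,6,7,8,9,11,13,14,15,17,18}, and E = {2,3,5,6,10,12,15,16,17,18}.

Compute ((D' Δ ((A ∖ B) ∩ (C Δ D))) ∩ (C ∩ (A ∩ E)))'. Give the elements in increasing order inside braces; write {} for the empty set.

D' = {1,4,5,10,12,16}
A ∖ B = {4,8,10,12,13}
C Δ D = {1,4,9,11,16,18}
(A ∖ B) ∩ (C Δ D) = {4}
D' Δ ((A ∖ B) ∩ (C Δ D)) = {1,5,10,12,16}
A ∩ E = {10,12,16}
C ∩ (A ∩ E) = {16}
(D' Δ ((A ∖ B) ∩ (C Δ D))) ∩ (C ∩ (A ∩ E)) = {16}
((D' Δ ((A ∖ B) ∩ (C Δ D))) ∩ (C ∩ (A ∩ E)))' = {1,2,3,4,5,6,7,8,9,10,11,12,13,14,15,17,18}

{1,2,3,4,5,6,7,8,9,10,11,12,13,14,15,17,18}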